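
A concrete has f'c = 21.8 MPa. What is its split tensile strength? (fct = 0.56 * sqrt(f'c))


fct = 0.56 * sqrt(21.8)
= 0.56 * 4.669
= 2.615 MPa

2.615


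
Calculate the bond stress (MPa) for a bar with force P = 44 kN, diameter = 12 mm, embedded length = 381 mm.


u = P / (pi * db * ld)
= 44 * 1000 / (pi * 12 * 381)
= 3.063 MPa

3.063


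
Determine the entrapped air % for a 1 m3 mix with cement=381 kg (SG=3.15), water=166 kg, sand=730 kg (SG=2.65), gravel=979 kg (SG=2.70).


Vol cement = 381 / (3.15 * 1000) = 0.120952 m3
Vol water = 166 / 1000 = 0.166 m3
Vol sand = 730 / (2.65 * 1000) = 0.275472 m3
Vol gravel = 979 / (2.70 * 1000) = 0.362593 m3
Total solid + water volume = 0.925017 m3
Air = (1 - 0.925017) * 100 = 7.5%

7.5


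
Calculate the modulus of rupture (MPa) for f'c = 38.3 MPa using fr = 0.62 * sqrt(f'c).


fr = 0.62 * sqrt(38.3)
= 3.837 MPa

3.837


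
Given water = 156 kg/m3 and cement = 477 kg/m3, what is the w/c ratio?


w/c = water / cement
w/c = 156 / 477 = 0.327

0.327


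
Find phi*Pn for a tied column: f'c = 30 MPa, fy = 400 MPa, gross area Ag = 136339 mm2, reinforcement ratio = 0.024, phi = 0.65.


Ast = rho * Ag = 0.024 * 136339 = 3272.136 mm2
phi*Pn = 0.65 * 0.80 * (0.85 * 30 * (136339 - 3272.136) + 400 * 3272.136) / 1000
= 2445.07 kN

2445.07


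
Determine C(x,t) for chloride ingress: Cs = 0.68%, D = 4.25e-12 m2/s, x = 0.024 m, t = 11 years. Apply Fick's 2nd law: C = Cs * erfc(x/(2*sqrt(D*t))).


t_seconds = 11 * 365.25 * 24 * 3600 = 347133600.0 s
arg = 0.024 / (2 * sqrt(4.25e-12 * 347133600.0))
= 0.3124
erfc(0.3124) = 0.6586
C = 0.68 * 0.6586 = 0.4479%

0.4479


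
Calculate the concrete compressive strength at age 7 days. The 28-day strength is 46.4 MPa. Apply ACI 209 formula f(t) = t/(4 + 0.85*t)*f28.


f(7) = 7 / (4 + 0.85 * 7) * 46.4
= 7 / 9.95 * 46.4
= 32.64 MPa

32.64


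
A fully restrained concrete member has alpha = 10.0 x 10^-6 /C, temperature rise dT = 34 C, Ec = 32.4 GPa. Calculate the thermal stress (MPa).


sigma = alpha * dT * Ec
= 10.0e-6 * 34 * 32.4 * 1000
= 11.016 MPa

11.016


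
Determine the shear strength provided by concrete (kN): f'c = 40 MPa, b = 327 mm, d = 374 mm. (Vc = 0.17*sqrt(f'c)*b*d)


Vc = 0.17 * sqrt(40) * 327 * 374 / 1000
= 131.49 kN

131.49


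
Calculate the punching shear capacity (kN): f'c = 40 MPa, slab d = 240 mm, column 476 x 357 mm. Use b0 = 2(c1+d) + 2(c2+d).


b0 = 2*(476 + 240) + 2*(357 + 240) = 2626 mm
Vc = 0.33 * sqrt(40) * 2626 * 240 / 1000
= 1315.38 kN

1315.38


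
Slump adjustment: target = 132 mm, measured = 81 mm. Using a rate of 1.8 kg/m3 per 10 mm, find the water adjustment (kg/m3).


Difference = 132 - 81 = 51 mm
Water adjustment = 51 * 1.8 / 10 = 9.2 kg/m3

9.2


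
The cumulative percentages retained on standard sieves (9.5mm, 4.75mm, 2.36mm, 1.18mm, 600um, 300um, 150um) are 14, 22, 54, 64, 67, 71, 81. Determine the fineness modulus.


FM = sum(cumulative % retained) / 100
= 373 / 100
= 3.73

3.73


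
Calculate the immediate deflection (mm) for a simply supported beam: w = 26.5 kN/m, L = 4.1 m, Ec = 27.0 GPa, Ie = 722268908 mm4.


Convert: L = 4.1 m = 4100 mm, Ec = 27.0 GPa = 27000 MPa
delta = 5 * 26.5 * 4100^4 / (384 * 27000 * 722268908)
= 5.0 mm

5.0


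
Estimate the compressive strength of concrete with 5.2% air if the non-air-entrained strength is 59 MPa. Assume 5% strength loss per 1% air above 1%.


Strength loss = (5.2 - 1) * 5 = 21.0%
f'c = 59 * (1 - 21.0/100)
= 46.61 MPa

46.61


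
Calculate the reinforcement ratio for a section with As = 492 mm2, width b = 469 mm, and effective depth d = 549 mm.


rho = As / (b * d)
= 492 / (469 * 549)
= 0.0019

0.0019


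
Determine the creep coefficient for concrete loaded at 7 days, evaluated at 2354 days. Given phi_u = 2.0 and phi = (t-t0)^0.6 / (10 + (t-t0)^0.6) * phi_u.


dt = 2354 - 7 = 2347
phi = 2347^0.6 / (10 + 2347^0.6) * 2.0
= 1.826

1.826


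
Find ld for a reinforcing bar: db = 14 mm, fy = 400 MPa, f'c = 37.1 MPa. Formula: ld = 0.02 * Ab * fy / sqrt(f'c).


Ab = pi * 14^2 / 4 = 153.938 mm2
ld = 0.02 * 153.938 * 400 / sqrt(37.1)
= 202.2 mm

202.2


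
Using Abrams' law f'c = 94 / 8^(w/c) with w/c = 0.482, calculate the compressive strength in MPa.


f'c = 94 / 8^0.482
= 94 / 2.725
= 34.5 MPa

34.5


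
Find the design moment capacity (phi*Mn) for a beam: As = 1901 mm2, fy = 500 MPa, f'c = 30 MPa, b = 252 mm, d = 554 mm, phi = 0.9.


a = As * fy / (0.85 * f'c * b)
= 1901 * 500 / (0.85 * 30 * 252)
= 147.9147 mm
Mn = As * fy * (d - a/2) / 10^6
= 456.2805 kN-m
phi*Mn = 0.9 * 456.2805 = 410.65 kN-m

410.65


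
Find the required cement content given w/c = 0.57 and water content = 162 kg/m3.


Cement = water / (w/c)
= 162 / 0.57
= 284.2 kg/m3

284.2


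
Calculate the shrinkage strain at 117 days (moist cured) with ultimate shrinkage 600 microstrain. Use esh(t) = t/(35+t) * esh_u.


esh(117) = 117 / (35 + 117) * 600
= 117 / 152 * 600
= 461.8 microstrain

461.8


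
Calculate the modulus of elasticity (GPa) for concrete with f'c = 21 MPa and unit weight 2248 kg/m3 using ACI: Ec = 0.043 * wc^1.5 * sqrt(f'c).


Ec = 0.043 * 2248^1.5 * sqrt(21) / 1000
= 21.0 GPa

21.0


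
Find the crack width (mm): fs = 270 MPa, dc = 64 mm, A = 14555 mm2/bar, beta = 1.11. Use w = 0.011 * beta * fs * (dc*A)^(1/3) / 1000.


w = 0.011 * beta * fs * (dc * A)^(1/3) / 1000
= 0.011 * 1.11 * 270 * (64 * 14555)^(1/3) / 1000
= 0.322 mm

0.322


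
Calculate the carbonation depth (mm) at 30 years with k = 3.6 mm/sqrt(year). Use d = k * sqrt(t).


depth = k * sqrt(t)
= 3.6 * sqrt(30)
= 19.72 mm

19.72


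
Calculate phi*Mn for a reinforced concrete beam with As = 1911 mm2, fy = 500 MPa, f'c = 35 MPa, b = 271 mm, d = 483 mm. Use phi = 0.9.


a = As * fy / (0.85 * f'c * b)
= 1911 * 500 / (0.85 * 35 * 271)
= 118.5153 mm
Mn = As * fy * (d - a/2) / 10^6
= 404.8858 kN-m
phi*Mn = 0.9 * 404.8858 = 364.4 kN-m

364.4


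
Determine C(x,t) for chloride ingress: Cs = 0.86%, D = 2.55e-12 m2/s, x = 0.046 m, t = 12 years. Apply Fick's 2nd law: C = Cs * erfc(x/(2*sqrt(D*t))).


t_seconds = 12 * 365.25 * 24 * 3600 = 378691200.0 s
arg = 0.046 / (2 * sqrt(2.55e-12 * 378691200.0))
= 0.7401
erfc(0.7401) = 0.2952
C = 0.86 * 0.2952 = 0.2539%

0.2539


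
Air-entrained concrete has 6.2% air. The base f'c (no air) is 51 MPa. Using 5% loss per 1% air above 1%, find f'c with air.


Strength loss = (6.2 - 1) * 5 = 26.0%
f'c = 51 * (1 - 26.0/100)
= 37.74 MPa

37.74


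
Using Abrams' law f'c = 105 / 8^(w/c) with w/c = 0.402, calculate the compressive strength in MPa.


f'c = 105 / 8^0.402
= 105 / 2.307
= 45.51 MPa

45.51


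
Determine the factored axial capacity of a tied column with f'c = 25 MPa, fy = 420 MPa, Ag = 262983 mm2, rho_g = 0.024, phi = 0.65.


Ast = rho * Ag = 0.024 * 262983 = 6311.592 mm2
phi*Pn = 0.65 * 0.80 * (0.85 * 25 * (262983 - 6311.592) + 420 * 6311.592) / 1000
= 4214.67 kN

4214.67


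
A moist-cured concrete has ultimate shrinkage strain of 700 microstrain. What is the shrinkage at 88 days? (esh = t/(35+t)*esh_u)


esh(88) = 88 / (35 + 88) * 700
= 88 / 123 * 700
= 500.8 microstrain

500.8


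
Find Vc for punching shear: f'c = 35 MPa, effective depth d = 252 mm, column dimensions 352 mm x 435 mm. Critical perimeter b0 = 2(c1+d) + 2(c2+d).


b0 = 2*(352 + 252) + 2*(435 + 252) = 2582 mm
Vc = 0.33 * sqrt(35) * 2582 * 252 / 1000
= 1270.3 kN

1270.3


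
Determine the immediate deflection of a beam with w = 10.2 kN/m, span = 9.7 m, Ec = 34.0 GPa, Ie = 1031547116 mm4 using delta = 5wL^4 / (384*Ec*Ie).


Convert: L = 9.7 m = 9700 mm, Ec = 34.0 GPa = 34000 MPa
delta = 5 * 10.2 * 9700^4 / (384 * 34000 * 1031547116)
= 33.52 mm

33.52


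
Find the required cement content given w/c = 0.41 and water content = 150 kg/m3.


Cement = water / (w/c)
= 150 / 0.41
= 365.9 kg/m3

365.9


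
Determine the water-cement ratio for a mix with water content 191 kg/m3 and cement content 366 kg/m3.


w/c = water / cement
w/c = 191 / 366 = 0.522

0.522


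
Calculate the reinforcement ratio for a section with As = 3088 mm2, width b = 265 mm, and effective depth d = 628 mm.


rho = As / (b * d)
= 3088 / (265 * 628)
= 0.0186

0.0186


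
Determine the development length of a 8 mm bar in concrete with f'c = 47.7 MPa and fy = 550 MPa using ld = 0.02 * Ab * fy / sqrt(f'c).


Ab = pi * 8^2 / 4 = 50.265 mm2
ld = 0.02 * 50.265 * 550 / sqrt(47.7)
= 80.1 mm

80.1


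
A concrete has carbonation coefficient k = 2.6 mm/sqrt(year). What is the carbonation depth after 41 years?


depth = k * sqrt(t)
= 2.6 * sqrt(41)
= 16.65 mm

16.65


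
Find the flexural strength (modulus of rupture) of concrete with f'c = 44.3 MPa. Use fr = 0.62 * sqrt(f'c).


fr = 0.62 * sqrt(44.3)
= 4.127 MPa

4.127


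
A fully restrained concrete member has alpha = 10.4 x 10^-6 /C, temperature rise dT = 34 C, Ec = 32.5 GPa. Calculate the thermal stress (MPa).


sigma = alpha * dT * Ec
= 10.4e-6 * 34 * 32.5 * 1000
= 11.492 MPa

11.492


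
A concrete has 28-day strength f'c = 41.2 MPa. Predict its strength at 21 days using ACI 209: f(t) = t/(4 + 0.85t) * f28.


f(21) = 21 / (4 + 0.85 * 21) * 41.2
= 21 / 21.85 * 41.2
= 39.6 MPa

39.6


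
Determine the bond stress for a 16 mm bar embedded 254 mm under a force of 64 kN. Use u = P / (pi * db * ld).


u = P / (pi * db * ld)
= 64 * 1000 / (pi * 16 * 254)
= 5.013 MPa

5.013


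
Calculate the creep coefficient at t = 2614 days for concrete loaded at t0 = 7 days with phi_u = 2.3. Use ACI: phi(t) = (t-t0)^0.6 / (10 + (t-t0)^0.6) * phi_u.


dt = 2614 - 7 = 2607
phi = 2607^0.6 / (10 + 2607^0.6) * 2.3
= 2.112

2.112


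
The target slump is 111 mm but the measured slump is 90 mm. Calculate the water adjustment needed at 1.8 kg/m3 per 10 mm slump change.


Difference = 111 - 90 = 21 mm
Water adjustment = 21 * 1.8 / 10 = 3.8 kg/m3

3.8


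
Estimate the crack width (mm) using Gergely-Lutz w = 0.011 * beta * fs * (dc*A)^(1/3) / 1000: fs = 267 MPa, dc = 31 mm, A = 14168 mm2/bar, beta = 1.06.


w = 0.011 * beta * fs * (dc * A)^(1/3) / 1000
= 0.011 * 1.06 * 267 * (31 * 14168)^(1/3) / 1000
= 0.237 mm

0.237


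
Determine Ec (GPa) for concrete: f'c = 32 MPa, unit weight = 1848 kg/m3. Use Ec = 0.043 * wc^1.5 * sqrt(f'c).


Ec = 0.043 * 1848^1.5 * sqrt(32) / 1000
= 19.32 GPa

19.32


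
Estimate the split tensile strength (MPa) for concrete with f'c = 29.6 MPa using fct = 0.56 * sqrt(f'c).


fct = 0.56 * sqrt(29.6)
= 0.56 * 5.441
= 3.047 MPa

3.047


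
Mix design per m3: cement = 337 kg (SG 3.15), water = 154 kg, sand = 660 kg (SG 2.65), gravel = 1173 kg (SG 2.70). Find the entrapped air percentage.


Vol cement = 337 / (3.15 * 1000) = 0.106984 m3
Vol water = 154 / 1000 = 0.154 m3
Vol sand = 660 / (2.65 * 1000) = 0.249057 m3
Vol gravel = 1173 / (2.70 * 1000) = 0.434444 m3
Total solid + water volume = 0.944485 m3
Air = (1 - 0.944485) * 100 = 5.55%

5.55


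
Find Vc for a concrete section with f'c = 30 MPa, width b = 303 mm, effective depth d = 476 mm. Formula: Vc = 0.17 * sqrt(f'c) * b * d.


Vc = 0.17 * sqrt(30) * 303 * 476 / 1000
= 134.29 kN

134.29


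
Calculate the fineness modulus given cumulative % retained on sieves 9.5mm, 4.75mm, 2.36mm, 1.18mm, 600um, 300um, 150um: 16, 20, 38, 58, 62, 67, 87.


FM = sum(cumulative % retained) / 100
= 348 / 100
= 3.48

3.48


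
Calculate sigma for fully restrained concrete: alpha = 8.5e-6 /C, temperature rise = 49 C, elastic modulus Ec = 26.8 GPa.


sigma = alpha * dT * Ec
= 8.5e-6 * 49 * 26.8 * 1000
= 11.162 MPa

11.162


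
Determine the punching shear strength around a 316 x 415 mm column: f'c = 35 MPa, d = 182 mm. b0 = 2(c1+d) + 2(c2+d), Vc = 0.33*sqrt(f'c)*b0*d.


b0 = 2*(316 + 182) + 2*(415 + 182) = 2190 mm
Vc = 0.33 * sqrt(35) * 2190 * 182 / 1000
= 778.15 kN

778.15


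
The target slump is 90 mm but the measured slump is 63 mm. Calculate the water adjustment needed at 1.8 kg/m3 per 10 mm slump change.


Difference = 90 - 63 = 27 mm
Water adjustment = 27 * 1.8 / 10 = 4.9 kg/m3

4.9


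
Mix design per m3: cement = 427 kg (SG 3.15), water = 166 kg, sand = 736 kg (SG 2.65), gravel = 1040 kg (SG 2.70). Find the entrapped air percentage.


Vol cement = 427 / (3.15 * 1000) = 0.135556 m3
Vol water = 166 / 1000 = 0.166 m3
Vol sand = 736 / (2.65 * 1000) = 0.277736 m3
Vol gravel = 1040 / (2.70 * 1000) = 0.385185 m3
Total solid + water volume = 0.964477 m3
Air = (1 - 0.964477) * 100 = 3.55%

3.55


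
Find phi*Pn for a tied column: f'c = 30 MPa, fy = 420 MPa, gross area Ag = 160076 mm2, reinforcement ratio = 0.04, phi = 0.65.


Ast = rho * Ag = 0.04 * 160076 = 6403.04 mm2
phi*Pn = 0.65 * 0.80 * (0.85 * 30 * (160076 - 6403.04) + 420 * 6403.04) / 1000
= 3436.13 kN

3436.13


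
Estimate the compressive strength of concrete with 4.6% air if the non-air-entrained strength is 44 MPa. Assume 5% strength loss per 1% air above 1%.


Strength loss = (4.6 - 1) * 5 = 18.0%
f'c = 44 * (1 - 18.0/100)
= 36.08 MPa

36.08


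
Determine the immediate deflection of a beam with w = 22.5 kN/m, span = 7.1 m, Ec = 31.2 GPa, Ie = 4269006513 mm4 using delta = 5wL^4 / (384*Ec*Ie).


Convert: L = 7.1 m = 7100 mm, Ec = 31.2 GPa = 31200 MPa
delta = 5 * 22.5 * 7100^4 / (384 * 31200 * 4269006513)
= 5.59 mm

5.59


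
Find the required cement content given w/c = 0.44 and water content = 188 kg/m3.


Cement = water / (w/c)
= 188 / 0.44
= 427.3 kg/m3

427.3


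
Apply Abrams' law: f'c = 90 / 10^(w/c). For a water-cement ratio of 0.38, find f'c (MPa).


f'c = 90 / 10^0.38
= 90 / 2.399
= 37.52 MPa

37.52


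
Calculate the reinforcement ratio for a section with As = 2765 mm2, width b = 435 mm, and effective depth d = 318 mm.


rho = As / (b * d)
= 2765 / (435 * 318)
= 0.02

0.02


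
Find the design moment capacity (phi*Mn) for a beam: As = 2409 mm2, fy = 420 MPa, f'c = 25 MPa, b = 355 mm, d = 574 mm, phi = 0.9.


a = As * fy / (0.85 * f'c * b)
= 2409 * 420 / (0.85 * 25 * 355)
= 134.1216 mm
Mn = As * fy * (d - a/2) / 10^6
= 512.9109 kN-m
phi*Mn = 0.9 * 512.9109 = 461.62 kN-m

461.62


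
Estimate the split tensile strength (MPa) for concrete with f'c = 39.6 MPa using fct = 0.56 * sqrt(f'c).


fct = 0.56 * sqrt(39.6)
= 0.56 * 6.293
= 3.524 MPa

3.524


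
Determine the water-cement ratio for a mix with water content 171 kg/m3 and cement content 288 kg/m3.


w/c = water / cement
w/c = 171 / 288 = 0.594

0.594


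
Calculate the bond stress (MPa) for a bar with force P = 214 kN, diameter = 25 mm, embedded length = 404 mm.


u = P / (pi * db * ld)
= 214 * 1000 / (pi * 25 * 404)
= 6.744 MPa

6.744


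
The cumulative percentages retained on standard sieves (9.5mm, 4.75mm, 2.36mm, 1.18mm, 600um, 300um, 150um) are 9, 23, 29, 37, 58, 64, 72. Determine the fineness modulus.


FM = sum(cumulative % retained) / 100
= 292 / 100
= 2.92

2.92


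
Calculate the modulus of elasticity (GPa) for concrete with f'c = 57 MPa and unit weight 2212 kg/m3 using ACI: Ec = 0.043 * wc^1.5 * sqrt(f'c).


Ec = 0.043 * 2212^1.5 * sqrt(57) / 1000
= 33.77 GPa

33.77


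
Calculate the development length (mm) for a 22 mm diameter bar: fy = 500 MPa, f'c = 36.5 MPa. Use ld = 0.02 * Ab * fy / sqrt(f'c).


Ab = pi * 22^2 / 4 = 380.133 mm2
ld = 0.02 * 380.133 * 500 / sqrt(36.5)
= 629.2 mm

629.2


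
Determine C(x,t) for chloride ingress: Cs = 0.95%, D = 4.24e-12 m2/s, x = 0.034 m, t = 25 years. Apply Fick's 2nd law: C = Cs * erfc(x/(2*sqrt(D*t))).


t_seconds = 25 * 365.25 * 24 * 3600 = 788940000.0 s
arg = 0.034 / (2 * sqrt(4.24e-12 * 788940000.0))
= 0.2939
erfc(0.2939) = 0.6776
C = 0.95 * 0.6776 = 0.6438%

0.6438


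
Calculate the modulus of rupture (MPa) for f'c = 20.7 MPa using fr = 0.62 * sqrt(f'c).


fr = 0.62 * sqrt(20.7)
= 2.821 MPa

2.821


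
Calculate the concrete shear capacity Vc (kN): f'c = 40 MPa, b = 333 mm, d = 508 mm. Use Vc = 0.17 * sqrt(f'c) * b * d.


Vc = 0.17 * sqrt(40) * 333 * 508 / 1000
= 181.88 kN

181.88


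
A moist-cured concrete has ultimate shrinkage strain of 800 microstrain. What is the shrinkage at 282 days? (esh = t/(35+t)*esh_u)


esh(282) = 282 / (35 + 282) * 800
= 282 / 317 * 800
= 711.7 microstrain

711.7


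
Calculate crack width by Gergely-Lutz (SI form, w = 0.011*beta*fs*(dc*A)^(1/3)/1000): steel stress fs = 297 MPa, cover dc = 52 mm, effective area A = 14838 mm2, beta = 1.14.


w = 0.011 * beta * fs * (dc * A)^(1/3) / 1000
= 0.011 * 1.14 * 297 * (52 * 14838)^(1/3) / 1000
= 0.342 mm

0.342


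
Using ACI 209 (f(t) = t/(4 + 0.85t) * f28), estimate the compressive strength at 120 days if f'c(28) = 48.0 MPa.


f(120) = 120 / (4 + 0.85 * 120) * 48.0
= 120 / 106.0 * 48.0
= 54.34 MPa

54.34


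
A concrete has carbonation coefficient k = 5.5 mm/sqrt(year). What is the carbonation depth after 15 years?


depth = k * sqrt(t)
= 5.5 * sqrt(15)
= 21.3 mm

21.3


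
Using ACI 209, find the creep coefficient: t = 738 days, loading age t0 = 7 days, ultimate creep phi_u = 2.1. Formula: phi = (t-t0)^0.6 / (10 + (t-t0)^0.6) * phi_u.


dt = 738 - 7 = 731
phi = 731^0.6 / (10 + 731^0.6) * 2.1
= 1.763

1.763


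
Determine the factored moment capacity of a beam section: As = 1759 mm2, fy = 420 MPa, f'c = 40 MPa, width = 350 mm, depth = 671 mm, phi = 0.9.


a = As * fy / (0.85 * f'c * b)
= 1759 * 420 / (0.85 * 40 * 350)
= 62.0824 mm
Mn = As * fy * (d - a/2) / 10^6
= 472.7888 kN-m
phi*Mn = 0.9 * 472.7888 = 425.51 kN-m

425.51


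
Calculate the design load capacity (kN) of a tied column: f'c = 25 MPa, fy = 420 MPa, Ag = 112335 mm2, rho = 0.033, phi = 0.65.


Ast = rho * Ag = 0.033 * 112335 = 3707.055 mm2
phi*Pn = 0.65 * 0.80 * (0.85 * 25 * (112335 - 3707.055) + 420 * 3707.055) / 1000
= 2009.96 kN

2009.96


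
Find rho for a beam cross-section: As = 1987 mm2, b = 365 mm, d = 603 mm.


rho = As / (b * d)
= 1987 / (365 * 603)
= 0.009

0.009


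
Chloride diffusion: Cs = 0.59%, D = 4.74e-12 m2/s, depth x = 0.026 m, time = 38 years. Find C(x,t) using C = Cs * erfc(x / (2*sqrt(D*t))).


t_seconds = 38 * 365.25 * 24 * 3600 = 1199188800.0 s
arg = 0.026 / (2 * sqrt(4.74e-12 * 1199188800.0))
= 0.1724
erfc(0.1724) = 0.8073
C = 0.59 * 0.8073 = 0.4763%

0.4763


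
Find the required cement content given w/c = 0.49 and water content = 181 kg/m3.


Cement = water / (w/c)
= 181 / 0.49
= 369.4 kg/m3

369.4


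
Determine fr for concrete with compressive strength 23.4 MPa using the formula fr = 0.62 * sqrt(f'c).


fr = 0.62 * sqrt(23.4)
= 2.999 MPa

2.999


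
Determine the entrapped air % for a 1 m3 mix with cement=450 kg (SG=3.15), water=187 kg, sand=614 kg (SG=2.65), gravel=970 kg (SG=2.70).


Vol cement = 450 / (3.15 * 1000) = 0.142857 m3
Vol water = 187 / 1000 = 0.187 m3
Vol sand = 614 / (2.65 * 1000) = 0.231698 m3
Vol gravel = 970 / (2.70 * 1000) = 0.359259 m3
Total solid + water volume = 0.920815 m3
Air = (1 - 0.920815) * 100 = 7.92%

7.92


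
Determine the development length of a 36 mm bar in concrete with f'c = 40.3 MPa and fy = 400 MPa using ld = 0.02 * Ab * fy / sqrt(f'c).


Ab = pi * 36^2 / 4 = 1017.876 mm2
ld = 0.02 * 1017.876 * 400 / sqrt(40.3)
= 1282.7 mm

1282.7


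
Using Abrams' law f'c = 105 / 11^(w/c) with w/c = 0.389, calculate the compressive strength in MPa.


f'c = 105 / 11^0.389
= 105 / 2.542
= 41.31 MPa

41.31


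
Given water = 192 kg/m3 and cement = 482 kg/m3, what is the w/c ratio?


w/c = water / cement
w/c = 192 / 482 = 0.398

0.398


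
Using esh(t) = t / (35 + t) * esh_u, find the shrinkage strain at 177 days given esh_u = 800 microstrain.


esh(177) = 177 / (35 + 177) * 800
= 177 / 212 * 800
= 667.9 microstrain

667.9


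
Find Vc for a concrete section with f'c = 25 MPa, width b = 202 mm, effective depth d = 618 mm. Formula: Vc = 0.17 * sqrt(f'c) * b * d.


Vc = 0.17 * sqrt(25) * 202 * 618 / 1000
= 106.11 kN

106.11


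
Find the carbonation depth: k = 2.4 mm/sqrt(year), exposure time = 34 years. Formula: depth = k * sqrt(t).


depth = k * sqrt(t)
= 2.4 * sqrt(34)
= 13.99 mm

13.99


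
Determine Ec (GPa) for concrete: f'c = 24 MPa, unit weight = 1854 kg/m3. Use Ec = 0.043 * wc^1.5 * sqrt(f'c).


Ec = 0.043 * 1854^1.5 * sqrt(24) / 1000
= 16.82 GPa

16.82


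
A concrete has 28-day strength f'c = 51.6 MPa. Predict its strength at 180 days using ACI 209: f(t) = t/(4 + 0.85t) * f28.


f(180) = 180 / (4 + 0.85 * 180) * 51.6
= 180 / 157.0 * 51.6
= 59.16 MPa

59.16


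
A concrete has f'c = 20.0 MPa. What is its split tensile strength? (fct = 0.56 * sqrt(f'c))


fct = 0.56 * sqrt(20.0)
= 0.56 * 4.472
= 2.504 MPa

2.504


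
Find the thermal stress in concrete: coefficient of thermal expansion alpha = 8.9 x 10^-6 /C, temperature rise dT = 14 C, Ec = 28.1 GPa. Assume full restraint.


sigma = alpha * dT * Ec
= 8.9e-6 * 14 * 28.1 * 1000
= 3.501 MPa

3.501


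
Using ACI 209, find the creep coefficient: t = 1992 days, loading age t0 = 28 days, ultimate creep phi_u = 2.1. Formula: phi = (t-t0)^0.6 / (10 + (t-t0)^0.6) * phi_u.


dt = 1992 - 28 = 1964
phi = 1964^0.6 / (10 + 1964^0.6) * 2.1
= 1.899

1.899


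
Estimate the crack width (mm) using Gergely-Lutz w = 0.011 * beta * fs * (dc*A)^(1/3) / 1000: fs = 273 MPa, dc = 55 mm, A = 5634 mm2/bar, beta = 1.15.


w = 0.011 * beta * fs * (dc * A)^(1/3) / 1000
= 0.011 * 1.15 * 273 * (55 * 5634)^(1/3) / 1000
= 0.234 mm

0.234


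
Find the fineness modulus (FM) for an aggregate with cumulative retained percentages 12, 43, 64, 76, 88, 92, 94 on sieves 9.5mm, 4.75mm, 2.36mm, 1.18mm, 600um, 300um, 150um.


FM = sum(cumulative % retained) / 100
= 469 / 100
= 4.69

4.69


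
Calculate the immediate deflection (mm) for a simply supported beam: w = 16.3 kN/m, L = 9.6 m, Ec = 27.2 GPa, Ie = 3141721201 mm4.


Convert: L = 9.6 m = 9600 mm, Ec = 27.2 GPa = 27200 MPa
delta = 5 * 16.3 * 9600^4 / (384 * 27200 * 3141721201)
= 21.09 mm

21.09


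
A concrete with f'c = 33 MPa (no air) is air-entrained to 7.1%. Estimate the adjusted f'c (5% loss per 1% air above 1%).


Strength loss = (7.1 - 1) * 5 = 30.5%
f'c = 33 * (1 - 30.5/100)
= 22.94 MPa

22.94


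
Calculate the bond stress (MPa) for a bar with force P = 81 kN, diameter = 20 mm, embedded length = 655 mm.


u = P / (pi * db * ld)
= 81 * 1000 / (pi * 20 * 655)
= 1.968 MPa

1.968


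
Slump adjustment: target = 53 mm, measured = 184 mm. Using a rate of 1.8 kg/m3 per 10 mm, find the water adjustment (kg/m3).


Difference = 53 - 184 = -131 mm
Water adjustment = -131 * 1.8 / 10 = -23.6 kg/m3

-23.6


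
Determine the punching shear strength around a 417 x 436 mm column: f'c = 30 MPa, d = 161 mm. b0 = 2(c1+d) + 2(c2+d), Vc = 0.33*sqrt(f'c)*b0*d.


b0 = 2*(417 + 161) + 2*(436 + 161) = 2350 mm
Vc = 0.33 * sqrt(30) * 2350 * 161 / 1000
= 683.86 kN

683.86


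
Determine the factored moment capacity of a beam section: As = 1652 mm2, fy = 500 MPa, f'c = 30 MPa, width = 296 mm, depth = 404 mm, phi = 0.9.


a = As * fy / (0.85 * f'c * b)
= 1652 * 500 / (0.85 * 30 * 296)
= 109.433 mm
Mn = As * fy * (d - a/2) / 10^6
= 288.5082 kN-m
phi*Mn = 0.9 * 288.5082 = 259.66 kN-m

259.66


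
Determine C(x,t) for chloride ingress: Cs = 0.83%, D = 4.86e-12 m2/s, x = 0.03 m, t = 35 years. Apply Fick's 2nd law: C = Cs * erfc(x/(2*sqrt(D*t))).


t_seconds = 35 * 365.25 * 24 * 3600 = 1104516000.0 s
arg = 0.03 / (2 * sqrt(4.86e-12 * 1104516000.0))
= 0.2047
erfc(0.2047) = 0.7722
C = 0.83 * 0.7722 = 0.6409%

0.6409


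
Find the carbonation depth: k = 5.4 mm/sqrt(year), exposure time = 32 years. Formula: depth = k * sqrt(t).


depth = k * sqrt(t)
= 5.4 * sqrt(32)
= 30.55 mm

30.55


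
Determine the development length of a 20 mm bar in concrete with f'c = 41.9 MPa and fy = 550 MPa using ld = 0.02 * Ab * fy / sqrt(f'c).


Ab = pi * 20^2 / 4 = 314.159 mm2
ld = 0.02 * 314.159 * 550 / sqrt(41.9)
= 533.9 mm

533.9


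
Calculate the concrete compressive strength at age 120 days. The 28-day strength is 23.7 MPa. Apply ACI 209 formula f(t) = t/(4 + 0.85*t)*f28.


f(120) = 120 / (4 + 0.85 * 120) * 23.7
= 120 / 106.0 * 23.7
= 26.83 MPa

26.83


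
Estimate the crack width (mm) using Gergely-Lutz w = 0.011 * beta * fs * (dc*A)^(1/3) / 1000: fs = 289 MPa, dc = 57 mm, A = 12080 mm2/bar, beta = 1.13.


w = 0.011 * beta * fs * (dc * A)^(1/3) / 1000
= 0.011 * 1.13 * 289 * (57 * 12080)^(1/3) / 1000
= 0.317 mm

0.317


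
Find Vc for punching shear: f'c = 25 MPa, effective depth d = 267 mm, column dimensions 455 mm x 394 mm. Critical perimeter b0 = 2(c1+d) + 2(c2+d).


b0 = 2*(455 + 267) + 2*(394 + 267) = 2766 mm
Vc = 0.33 * sqrt(25) * 2766 * 267 / 1000
= 1218.56 kN

1218.56


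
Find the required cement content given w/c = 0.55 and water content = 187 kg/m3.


Cement = water / (w/c)
= 187 / 0.55
= 340.0 kg/m3

340.0


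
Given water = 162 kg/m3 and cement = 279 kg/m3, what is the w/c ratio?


w/c = water / cement
w/c = 162 / 279 = 0.581

0.581


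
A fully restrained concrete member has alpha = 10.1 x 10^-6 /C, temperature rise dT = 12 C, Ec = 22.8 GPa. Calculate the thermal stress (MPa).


sigma = alpha * dT * Ec
= 10.1e-6 * 12 * 22.8 * 1000
= 2.763 MPa

2.763


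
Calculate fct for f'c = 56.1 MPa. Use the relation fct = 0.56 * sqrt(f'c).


fct = 0.56 * sqrt(56.1)
= 0.56 * 7.49
= 4.194 MPa

4.194


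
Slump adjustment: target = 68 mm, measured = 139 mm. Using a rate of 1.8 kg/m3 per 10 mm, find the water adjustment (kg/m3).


Difference = 68 - 139 = -71 mm
Water adjustment = -71 * 1.8 / 10 = -12.8 kg/m3

-12.8


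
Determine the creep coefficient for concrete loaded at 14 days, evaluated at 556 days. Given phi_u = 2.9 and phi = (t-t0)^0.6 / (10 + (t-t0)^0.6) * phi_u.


dt = 556 - 14 = 542
phi = 542^0.6 / (10 + 542^0.6) * 2.9
= 2.36

2.36


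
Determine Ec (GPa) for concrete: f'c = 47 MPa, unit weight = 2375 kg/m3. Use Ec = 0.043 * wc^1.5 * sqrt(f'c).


Ec = 0.043 * 2375^1.5 * sqrt(47) / 1000
= 34.12 GPa

34.12


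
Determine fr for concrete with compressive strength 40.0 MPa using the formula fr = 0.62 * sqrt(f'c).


fr = 0.62 * sqrt(40.0)
= 3.921 MPa

3.921


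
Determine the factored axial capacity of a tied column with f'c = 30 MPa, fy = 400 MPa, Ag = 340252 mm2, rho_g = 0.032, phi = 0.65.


Ast = rho * Ag = 0.032 * 340252 = 10888.064 mm2
phi*Pn = 0.65 * 0.80 * (0.85 * 30 * (340252 - 10888.064) + 400 * 10888.064) / 1000
= 6632.08 kN

6632.08


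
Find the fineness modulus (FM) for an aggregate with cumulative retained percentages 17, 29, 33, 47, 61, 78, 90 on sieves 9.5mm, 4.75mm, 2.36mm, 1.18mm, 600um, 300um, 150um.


FM = sum(cumulative % retained) / 100
= 355 / 100
= 3.55

3.55


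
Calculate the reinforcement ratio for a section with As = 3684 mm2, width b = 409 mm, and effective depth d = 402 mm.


rho = As / (b * d)
= 3684 / (409 * 402)
= 0.0224

0.0224


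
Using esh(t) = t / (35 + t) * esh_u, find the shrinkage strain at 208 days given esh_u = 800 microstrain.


esh(208) = 208 / (35 + 208) * 800
= 208 / 243 * 800
= 684.8 microstrain

684.8


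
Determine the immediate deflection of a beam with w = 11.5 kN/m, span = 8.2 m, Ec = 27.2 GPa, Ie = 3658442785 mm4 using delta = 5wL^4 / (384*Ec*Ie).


Convert: L = 8.2 m = 8200 mm, Ec = 27.2 GPa = 27200 MPa
delta = 5 * 11.5 * 8200^4 / (384 * 27200 * 3658442785)
= 6.8 mm

6.8


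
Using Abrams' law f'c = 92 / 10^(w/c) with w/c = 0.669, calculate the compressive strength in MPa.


f'c = 92 / 10^0.669
= 92 / 4.667
= 19.71 MPa

19.71


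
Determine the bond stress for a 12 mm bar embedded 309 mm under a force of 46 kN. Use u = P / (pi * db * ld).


u = P / (pi * db * ld)
= 46 * 1000 / (pi * 12 * 309)
= 3.949 MPa

3.949


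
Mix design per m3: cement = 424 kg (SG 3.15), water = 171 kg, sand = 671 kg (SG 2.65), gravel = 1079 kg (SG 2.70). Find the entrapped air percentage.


Vol cement = 424 / (3.15 * 1000) = 0.134603 m3
Vol water = 171 / 1000 = 0.171 m3
Vol sand = 671 / (2.65 * 1000) = 0.253208 m3
Vol gravel = 1079 / (2.70 * 1000) = 0.39963 m3
Total solid + water volume = 0.95844 m3
Air = (1 - 0.95844) * 100 = 4.16%

4.16


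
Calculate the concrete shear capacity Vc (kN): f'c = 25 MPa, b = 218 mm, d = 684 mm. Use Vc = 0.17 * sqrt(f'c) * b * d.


Vc = 0.17 * sqrt(25) * 218 * 684 / 1000
= 126.75 kN

126.75


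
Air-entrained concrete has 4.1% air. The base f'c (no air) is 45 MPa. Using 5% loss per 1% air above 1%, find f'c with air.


Strength loss = (4.1 - 1) * 5 = 15.5%
f'c = 45 * (1 - 15.5/100)
= 38.02 MPa

38.02


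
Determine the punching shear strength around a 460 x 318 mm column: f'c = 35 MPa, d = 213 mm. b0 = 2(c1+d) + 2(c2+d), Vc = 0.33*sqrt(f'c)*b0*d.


b0 = 2*(460 + 213) + 2*(318 + 213) = 2408 mm
Vc = 0.33 * sqrt(35) * 2408 * 213 / 1000
= 1001.35 kN

1001.35


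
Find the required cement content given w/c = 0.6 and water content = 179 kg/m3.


Cement = water / (w/c)
= 179 / 0.6
= 298.3 kg/m3

298.3


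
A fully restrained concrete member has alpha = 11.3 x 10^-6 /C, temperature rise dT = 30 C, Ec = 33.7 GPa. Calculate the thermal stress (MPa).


sigma = alpha * dT * Ec
= 11.3e-6 * 30 * 33.7 * 1000
= 11.424 MPa

11.424


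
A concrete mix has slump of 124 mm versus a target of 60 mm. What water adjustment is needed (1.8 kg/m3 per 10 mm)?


Difference = 60 - 124 = -64 mm
Water adjustment = -64 * 1.8 / 10 = -11.5 kg/m3

-11.5


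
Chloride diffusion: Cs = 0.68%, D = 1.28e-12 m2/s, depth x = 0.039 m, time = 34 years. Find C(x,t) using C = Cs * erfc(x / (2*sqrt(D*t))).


t_seconds = 34 * 365.25 * 24 * 3600 = 1072958400.0 s
arg = 0.039 / (2 * sqrt(1.28e-12 * 1072958400.0))
= 0.5262
erfc(0.5262) = 0.4568
C = 0.68 * 0.4568 = 0.3106%

0.3106


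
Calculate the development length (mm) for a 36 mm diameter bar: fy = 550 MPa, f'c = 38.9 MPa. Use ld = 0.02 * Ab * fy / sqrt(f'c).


Ab = pi * 36^2 / 4 = 1017.876 mm2
ld = 0.02 * 1017.876 * 550 / sqrt(38.9)
= 1795.2 mm

1795.2


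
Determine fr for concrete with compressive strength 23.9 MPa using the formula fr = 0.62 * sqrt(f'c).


fr = 0.62 * sqrt(23.9)
= 3.031 MPa

3.031


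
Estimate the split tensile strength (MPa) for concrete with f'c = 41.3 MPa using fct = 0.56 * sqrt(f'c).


fct = 0.56 * sqrt(41.3)
= 0.56 * 6.427
= 3.599 MPa

3.599


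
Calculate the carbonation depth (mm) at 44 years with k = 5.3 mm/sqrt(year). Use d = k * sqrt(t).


depth = k * sqrt(t)
= 5.3 * sqrt(44)
= 35.16 mm

35.16


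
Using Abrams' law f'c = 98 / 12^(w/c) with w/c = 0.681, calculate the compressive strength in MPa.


f'c = 98 / 12^0.681
= 98 / 5.432
= 18.04 MPa

18.04


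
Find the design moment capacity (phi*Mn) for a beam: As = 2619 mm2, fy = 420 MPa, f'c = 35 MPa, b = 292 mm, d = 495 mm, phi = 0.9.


a = As * fy / (0.85 * f'c * b)
= 2619 * 420 / (0.85 * 35 * 292)
= 126.6237 mm
Mn = As * fy * (d - a/2) / 10^6
= 474.8483 kN-m
phi*Mn = 0.9 * 474.8483 = 427.36 kN-m

427.36


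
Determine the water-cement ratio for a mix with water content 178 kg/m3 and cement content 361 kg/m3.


w/c = water / cement
w/c = 178 / 361 = 0.493

0.493


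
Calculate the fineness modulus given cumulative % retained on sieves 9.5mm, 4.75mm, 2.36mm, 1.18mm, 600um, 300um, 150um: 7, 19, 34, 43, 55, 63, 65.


FM = sum(cumulative % retained) / 100
= 286 / 100
= 2.86

2.86


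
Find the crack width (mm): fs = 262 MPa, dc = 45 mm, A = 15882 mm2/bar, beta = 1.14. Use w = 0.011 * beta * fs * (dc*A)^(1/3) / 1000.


w = 0.011 * beta * fs * (dc * A)^(1/3) / 1000
= 0.011 * 1.14 * 262 * (45 * 15882)^(1/3) / 1000
= 0.294 mm

0.294


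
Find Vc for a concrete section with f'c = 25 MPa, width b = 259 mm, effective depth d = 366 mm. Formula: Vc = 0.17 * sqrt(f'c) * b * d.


Vc = 0.17 * sqrt(25) * 259 * 366 / 1000
= 80.57 kN

80.57


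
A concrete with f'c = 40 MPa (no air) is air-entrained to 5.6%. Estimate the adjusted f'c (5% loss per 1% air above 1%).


Strength loss = (5.6 - 1) * 5 = 23.0%
f'c = 40 * (1 - 23.0/100)
= 30.8 MPa

30.8


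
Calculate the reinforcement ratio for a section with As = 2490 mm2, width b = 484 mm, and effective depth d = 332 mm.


rho = As / (b * d)
= 2490 / (484 * 332)
= 0.0155

0.0155


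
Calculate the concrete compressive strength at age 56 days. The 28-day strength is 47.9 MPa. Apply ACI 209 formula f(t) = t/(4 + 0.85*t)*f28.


f(56) = 56 / (4 + 0.85 * 56) * 47.9
= 56 / 51.6 * 47.9
= 51.98 MPa

51.98


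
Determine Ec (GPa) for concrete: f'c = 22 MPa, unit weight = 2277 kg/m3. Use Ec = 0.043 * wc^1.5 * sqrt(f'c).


Ec = 0.043 * 2277^1.5 * sqrt(22) / 1000
= 21.91 GPa

21.91


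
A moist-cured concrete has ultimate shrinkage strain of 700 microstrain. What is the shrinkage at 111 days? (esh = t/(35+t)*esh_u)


esh(111) = 111 / (35 + 111) * 700
= 111 / 146 * 700
= 532.2 microstrain

532.2


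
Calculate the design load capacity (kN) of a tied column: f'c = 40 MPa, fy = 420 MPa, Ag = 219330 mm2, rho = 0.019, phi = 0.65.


Ast = rho * Ag = 0.019 * 219330 = 4167.27 mm2
phi*Pn = 0.65 * 0.80 * (0.85 * 40 * (219330 - 4167.27) + 420 * 4167.27) / 1000
= 4714.21 kN

4714.21


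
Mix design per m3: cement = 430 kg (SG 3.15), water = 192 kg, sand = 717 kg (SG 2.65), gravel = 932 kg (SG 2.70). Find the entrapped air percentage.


Vol cement = 430 / (3.15 * 1000) = 0.136508 m3
Vol water = 192 / 1000 = 0.192 m3
Vol sand = 717 / (2.65 * 1000) = 0.270566 m3
Vol gravel = 932 / (2.70 * 1000) = 0.345185 m3
Total solid + water volume = 0.944259 m3
Air = (1 - 0.944259) * 100 = 5.57%

5.57


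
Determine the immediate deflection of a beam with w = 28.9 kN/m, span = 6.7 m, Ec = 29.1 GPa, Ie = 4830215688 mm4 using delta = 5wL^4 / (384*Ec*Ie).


Convert: L = 6.7 m = 6700 mm, Ec = 29.1 GPa = 29100 MPa
delta = 5 * 28.9 * 6700^4 / (384 * 29100 * 4830215688)
= 5.39 mm

5.39


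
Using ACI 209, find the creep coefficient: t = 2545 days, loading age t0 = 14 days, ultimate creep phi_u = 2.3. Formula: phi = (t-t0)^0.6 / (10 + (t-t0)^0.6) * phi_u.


dt = 2545 - 14 = 2531
phi = 2531^0.6 / (10 + 2531^0.6) * 2.3
= 2.109

2.109


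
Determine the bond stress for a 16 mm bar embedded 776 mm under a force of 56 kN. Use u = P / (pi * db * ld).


u = P / (pi * db * ld)
= 56 * 1000 / (pi * 16 * 776)
= 1.436 MPa

1.436


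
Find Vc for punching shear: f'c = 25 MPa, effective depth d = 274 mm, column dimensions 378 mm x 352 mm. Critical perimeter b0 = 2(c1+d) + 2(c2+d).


b0 = 2*(378 + 274) + 2*(352 + 274) = 2556 mm
Vc = 0.33 * sqrt(25) * 2556 * 274 / 1000
= 1155.57 kN

1155.57


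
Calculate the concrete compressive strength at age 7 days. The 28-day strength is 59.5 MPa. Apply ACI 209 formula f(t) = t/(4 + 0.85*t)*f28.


f(7) = 7 / (4 + 0.85 * 7) * 59.5
= 7 / 9.95 * 59.5
= 41.86 MPa

41.86


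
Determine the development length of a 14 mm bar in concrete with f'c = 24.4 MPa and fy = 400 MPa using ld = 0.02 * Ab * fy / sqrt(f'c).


Ab = pi * 14^2 / 4 = 153.938 mm2
ld = 0.02 * 153.938 * 400 / sqrt(24.4)
= 249.3 mm

249.3


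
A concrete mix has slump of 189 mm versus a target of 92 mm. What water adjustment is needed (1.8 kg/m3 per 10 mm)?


Difference = 92 - 189 = -97 mm
Water adjustment = -97 * 1.8 / 10 = -17.5 kg/m3

-17.5


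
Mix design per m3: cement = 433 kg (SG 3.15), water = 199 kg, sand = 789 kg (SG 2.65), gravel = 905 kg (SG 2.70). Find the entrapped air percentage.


Vol cement = 433 / (3.15 * 1000) = 0.13746 m3
Vol water = 199 / 1000 = 0.199 m3
Vol sand = 789 / (2.65 * 1000) = 0.297736 m3
Vol gravel = 905 / (2.70 * 1000) = 0.335185 m3
Total solid + water volume = 0.969381 m3
Air = (1 - 0.969381) * 100 = 3.06%

3.06


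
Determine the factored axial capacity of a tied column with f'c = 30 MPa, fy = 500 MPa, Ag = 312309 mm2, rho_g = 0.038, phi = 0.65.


Ast = rho * Ag = 0.038 * 312309 = 11867.742 mm2
phi*Pn = 0.65 * 0.80 * (0.85 * 30 * (312309 - 11867.742) + 500 * 11867.742) / 1000
= 7069.46 kN

7069.46


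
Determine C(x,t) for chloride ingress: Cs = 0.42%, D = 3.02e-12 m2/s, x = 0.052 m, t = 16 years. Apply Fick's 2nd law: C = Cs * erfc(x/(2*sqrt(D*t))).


t_seconds = 16 * 365.25 * 24 * 3600 = 504921600.0 s
arg = 0.052 / (2 * sqrt(3.02e-12 * 504921600.0))
= 0.6658
erfc(0.6658) = 0.3464
C = 0.42 * 0.3464 = 0.1455%

0.1455


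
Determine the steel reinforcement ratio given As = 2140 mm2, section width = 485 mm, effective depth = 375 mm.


rho = As / (b * d)
= 2140 / (485 * 375)
= 0.0118

0.0118


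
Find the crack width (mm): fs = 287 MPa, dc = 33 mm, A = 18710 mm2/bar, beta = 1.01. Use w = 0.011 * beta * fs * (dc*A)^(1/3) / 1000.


w = 0.011 * beta * fs * (dc * A)^(1/3) / 1000
= 0.011 * 1.01 * 287 * (33 * 18710)^(1/3) / 1000
= 0.272 mm

0.272


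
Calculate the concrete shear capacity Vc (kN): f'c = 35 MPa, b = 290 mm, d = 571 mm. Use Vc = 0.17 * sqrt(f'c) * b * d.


Vc = 0.17 * sqrt(35) * 290 * 571 / 1000
= 166.54 kN

166.54


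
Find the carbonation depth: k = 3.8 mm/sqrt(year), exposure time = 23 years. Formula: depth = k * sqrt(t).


depth = k * sqrt(t)
= 3.8 * sqrt(23)
= 18.22 mm

18.22


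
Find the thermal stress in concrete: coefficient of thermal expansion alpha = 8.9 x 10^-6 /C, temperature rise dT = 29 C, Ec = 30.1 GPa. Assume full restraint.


sigma = alpha * dT * Ec
= 8.9e-6 * 29 * 30.1 * 1000
= 7.769 MPa

7.769


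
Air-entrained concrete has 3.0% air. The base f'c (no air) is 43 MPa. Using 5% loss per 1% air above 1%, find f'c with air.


Strength loss = (3.0 - 1) * 5 = 10.0%
f'c = 43 * (1 - 10.0/100)
= 38.7 MPa

38.7


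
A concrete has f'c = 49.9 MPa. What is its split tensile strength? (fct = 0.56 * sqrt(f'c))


fct = 0.56 * sqrt(49.9)
= 0.56 * 7.064
= 3.956 MPa

3.956


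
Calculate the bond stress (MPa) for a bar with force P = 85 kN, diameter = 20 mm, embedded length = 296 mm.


u = P / (pi * db * ld)
= 85 * 1000 / (pi * 20 * 296)
= 4.57 MPa

4.57


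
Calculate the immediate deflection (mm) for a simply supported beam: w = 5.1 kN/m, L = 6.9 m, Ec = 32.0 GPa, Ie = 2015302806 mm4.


Convert: L = 6.9 m = 6900 mm, Ec = 32.0 GPa = 32000 MPa
delta = 5 * 5.1 * 6900^4 / (384 * 32000 * 2015302806)
= 2.33 mm

2.33


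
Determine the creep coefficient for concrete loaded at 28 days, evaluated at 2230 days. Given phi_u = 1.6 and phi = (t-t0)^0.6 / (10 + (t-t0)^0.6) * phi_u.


dt = 2230 - 28 = 2202
phi = 2202^0.6 / (10 + 2202^0.6) * 1.6
= 1.456

1.456


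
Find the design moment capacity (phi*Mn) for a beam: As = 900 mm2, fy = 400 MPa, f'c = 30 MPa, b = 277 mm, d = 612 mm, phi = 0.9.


a = As * fy / (0.85 * f'c * b)
= 900 * 400 / (0.85 * 30 * 277)
= 50.9662 mm
Mn = As * fy * (d - a/2) / 10^6
= 211.1461 kN-m
phi*Mn = 0.9 * 211.1461 = 190.03 kN-m

190.03


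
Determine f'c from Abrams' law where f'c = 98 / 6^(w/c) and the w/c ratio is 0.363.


f'c = 98 / 6^0.363
= 98 / 1.916
= 51.14 MPa

51.14


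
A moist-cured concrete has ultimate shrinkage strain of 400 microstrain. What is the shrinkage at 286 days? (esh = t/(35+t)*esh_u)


esh(286) = 286 / (35 + 286) * 400
= 286 / 321 * 400
= 356.4 microstrain

356.4


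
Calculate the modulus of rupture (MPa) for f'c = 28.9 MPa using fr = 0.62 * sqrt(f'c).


fr = 0.62 * sqrt(28.9)
= 3.333 MPa

3.333


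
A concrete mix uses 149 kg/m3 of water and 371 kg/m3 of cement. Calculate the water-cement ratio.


w/c = water / cement
w/c = 149 / 371 = 0.402

0.402


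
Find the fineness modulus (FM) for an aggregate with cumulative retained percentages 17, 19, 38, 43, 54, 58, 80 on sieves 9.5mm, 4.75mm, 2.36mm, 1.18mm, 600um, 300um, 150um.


FM = sum(cumulative % retained) / 100
= 309 / 100
= 3.09

3.09
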